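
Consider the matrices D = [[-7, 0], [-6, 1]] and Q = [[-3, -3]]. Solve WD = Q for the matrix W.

Right-multiplying both sides by D⁻¹ gives W = QD⁻¹.
det D = -7, so D⁻¹ = [[-1/7, 0], [-6/7, 1]].
W = QD⁻¹ = [[-3, -3]] · [[-1/7, 0], [-6/7, 1]] = [[3, -3]].

W = [[3, -3]]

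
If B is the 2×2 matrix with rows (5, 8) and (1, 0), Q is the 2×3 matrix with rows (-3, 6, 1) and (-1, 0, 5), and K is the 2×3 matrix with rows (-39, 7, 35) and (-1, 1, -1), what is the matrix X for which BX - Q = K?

BX = K + Q = [[-42, 13, 36], [-2, 1, 4]].
Left-multiplying both sides by B⁻¹ gives X = B⁻¹(K + Q).
B has determinant -8; B⁻¹ = [[0, 1], [1/8, -5/8]].
X = B⁻¹(K + Q) = [[-2, 1, 4], [-4, 1, 2]].

X = [[-2, 1, 4], [-4, 1, 2]]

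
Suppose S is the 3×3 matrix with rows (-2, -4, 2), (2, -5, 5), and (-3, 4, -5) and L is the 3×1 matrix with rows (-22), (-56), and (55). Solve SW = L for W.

W = [[-3], [4], [-6]]

S is on the left of W, so left-multiply by S⁻¹: W = S⁻¹L.
S has determinant -4; S⁻¹ = [[-5/4, 3, 5/2], [5/4, -4, -7/2], [7/4, -5, -9/2]].
W = S⁻¹L = [[-5/4, 3, 5/2], [5/4, -4, -7/2], [7/4, -5, -9/2]] · [[-22], [-56], [55]] = [[-3], [4], [-6]].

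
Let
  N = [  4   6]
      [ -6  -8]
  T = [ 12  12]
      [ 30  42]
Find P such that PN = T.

Since N sits to the right of P, P = TN⁻¹.
N has determinant 4; N⁻¹ = [[-2, -3/2], [3/2, 1]].
P = TN⁻¹ = [[12, 12], [30, 42]] · [[-2, -3/2], [3/2, 1]] = [[-6, -6], [3, -3]].

P = [[-6, -6], [3, -3]]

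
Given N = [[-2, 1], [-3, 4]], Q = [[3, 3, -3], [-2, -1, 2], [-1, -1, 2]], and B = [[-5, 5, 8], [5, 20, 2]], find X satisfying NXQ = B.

Left-multiply by N⁻¹ and right-multiply by Q⁻¹: X = N⁻¹BQ⁻¹.
det N = -5, so N⁻¹ = [[-4/5, 1/5], [-3/5, 2/5]].
det Q = 3; the adjugate gives Q⁻¹ = [[0, -1, 1], [2/3, 1, 0], [1/3, 0, 1]].
N⁻¹B = [[5, 0, -6], [5, 5, -4]].
X = (N⁻¹B)Q⁻¹ = [[-2, -5, -1], [2, 0, 1]].

X = [[-2, -5, -1], [2, 0, 1]]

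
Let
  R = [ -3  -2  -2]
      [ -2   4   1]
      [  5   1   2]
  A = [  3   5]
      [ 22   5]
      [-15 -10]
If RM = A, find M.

M = [[-5, -3], [2, -1], [4, 3]]

Left-multiplying both sides by R⁻¹ gives M = R⁻¹A.
det R = 5; the adjugate gives R⁻¹ = [[7/5, 2/5, 6/5], [9/5, 4/5, 7/5], [-22/5, -7/5, -16/5]].
M = R⁻¹A = [[7/5, 2/5, 6/5], [9/5, 4/5, 7/5], [-22/5, -7/5, -16/5]] · [[3, 5], [22, 5], [-15, -10]] = [[-5, -3], [2, -1], [4, 3]].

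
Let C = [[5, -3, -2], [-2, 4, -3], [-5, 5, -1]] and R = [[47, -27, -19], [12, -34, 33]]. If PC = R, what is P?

P = [[6, 4, -5], [-5, -6, -5]]

Right-multiplying both sides by C⁻¹ gives P = RC⁻¹.
C has determinant -4; C⁻¹ = [[-11/4, 13/4, -17/4], [-13/4, 15/4, -19/4], [-5/2, 5/2, -7/2]].
P = RC⁻¹ = [[47, -27, -19], [12, -34, 33]] · [[-11/4, 13/4, -17/4], [-13/4, 15/4, -19/4], [-5/2, 5/2, -7/2]] = [[6, 4, -5], [-5, -6, -5]].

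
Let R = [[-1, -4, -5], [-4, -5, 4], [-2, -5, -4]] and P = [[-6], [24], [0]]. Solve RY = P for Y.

Y = [[-4], [0], [2]]

Since R multiplies Y on the left, Y = R⁻¹P.
det R = 6, so R⁻¹ = [[20/3, 3/2, -41/6], [-4, -1, 4], [5/3, 1/2, -11/6]].
Y = R⁻¹P = [[20/3, 3/2, -41/6], [-4, -1, 4], [5/3, 1/2, -11/6]] · [[-6], [24], [0]] = [[-4], [0], [2]].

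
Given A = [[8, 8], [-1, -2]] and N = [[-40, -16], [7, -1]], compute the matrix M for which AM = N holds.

Left-multiplying both sides by A⁻¹ gives M = A⁻¹N.
A has determinant -8; A⁻¹ = [[1/4, 1], [-1/8, -1]].
M = A⁻¹N = [[1/4, 1], [-1/8, -1]] · [[-40, -16], [7, -1]] = [[-3, -5], [-2, 3]].

M = [[-3, -5], [-2, 3]]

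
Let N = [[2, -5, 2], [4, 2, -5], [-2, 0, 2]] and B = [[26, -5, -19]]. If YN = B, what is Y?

Right-multiplying both sides by N⁻¹ gives Y = BN⁻¹.
det N = 6; the adjugate gives N⁻¹ = [[2/3, 5/3, 7/2], [1/3, 4/3, 3], [2/3, 5/3, 4]].
Y = BN⁻¹ = [[26, -5, -19]] · [[2/3, 5/3, 7/2], [1/3, 4/3, 3], [2/3, 5/3, 4]] = [[3, 5, 0]].

Y = [[3, 5, 0]]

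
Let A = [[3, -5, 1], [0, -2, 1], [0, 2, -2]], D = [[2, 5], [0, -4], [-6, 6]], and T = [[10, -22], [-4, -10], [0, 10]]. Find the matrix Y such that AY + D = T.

Y = [[5, -3], [1, 4], [-2, 2]]

AY = T − D = [[8, -27], [-4, -6], [6, 4]].
Since A multiplies Y on the left, Y = A⁻¹(T − D).
A has determinant 6; A⁻¹ = [[1/3, -4/3, -1/2], [0, -1, -1/2], [0, -1, -1]].
Y = A⁻¹(T − D) = [[5, -3], [1, 4], [-2, 2]].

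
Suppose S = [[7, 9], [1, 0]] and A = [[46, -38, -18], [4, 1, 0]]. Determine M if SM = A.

Since S multiplies M on the left, M = S⁻¹A.
det S = -9, so S⁻¹ = [[0, 1], [1/9, -7/9]].
M = S⁻¹A = [[0, 1], [1/9, -7/9]] · [[46, -38, -18], [4, 1, 0]] = [[4, 1, 0], [2, -5, -2]].

M = [[4, 1, 0], [2, -5, -2]]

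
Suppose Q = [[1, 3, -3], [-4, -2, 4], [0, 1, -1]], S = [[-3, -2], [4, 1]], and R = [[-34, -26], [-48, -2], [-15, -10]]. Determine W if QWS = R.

W = [[-1, 2], [4, -5], [-1, -5]]

Left-multiply by Q⁻¹ and right-multiply by S⁻¹: W = Q⁻¹RS⁻¹.
det Q = -2, so Q⁻¹ = [[1, 0, -3], [2, 1/2, -4], [2, 1/2, -5]].
det S = 5; the adjugate gives S⁻¹ = [[1/5, 2/5], [-4/5, -3/5]].
Q⁻¹R = [[11, 4], [-32, -13], [-17, -3]].
W = (Q⁻¹R)S⁻¹ = [[-1, 2], [4, -5], [-1, -5]].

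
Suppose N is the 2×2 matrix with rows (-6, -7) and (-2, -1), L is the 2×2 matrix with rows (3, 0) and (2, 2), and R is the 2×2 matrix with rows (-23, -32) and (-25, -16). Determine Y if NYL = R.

Y = [[3, 5], [-3, -2]]

Left-multiply by N⁻¹ and right-multiply by L⁻¹: Y = N⁻¹RL⁻¹.
N has determinant -8; N⁻¹ = [[1/8, -7/8], [-1/4, 3/4]].
det L = 6, so L⁻¹ = [[1/3, 0], [-1/3, 1/2]].
N⁻¹R = [[19, 10], [-13, -4]].
Y = (N⁻¹R)L⁻¹ = [[3, 5], [-3, -2]].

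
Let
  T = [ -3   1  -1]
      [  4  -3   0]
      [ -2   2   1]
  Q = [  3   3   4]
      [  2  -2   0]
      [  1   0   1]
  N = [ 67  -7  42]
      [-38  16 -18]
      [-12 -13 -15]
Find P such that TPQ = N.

P = [[-2, -5, -1], [-2, -3, 2], [-5, -5, -1]]

Isolating P: multiply by T⁻¹ from the left and Q⁻¹ from the right, so P = T⁻¹NQ⁻¹.
det T = 3, so T⁻¹ = [[-1, -1, -1], [-4/3, -5/3, -4/3], [2/3, 4/3, 5/3]].
det Q = -4, so Q⁻¹ = [[1/2, 3/4, -2], [1/2, 1/4, -2], [-1/2, -3/4, 3]].
T⁻¹N = [[-17, 4, -9], [-10, 0, -6], [-26, -5, -21]].
P = (T⁻¹N)Q⁻¹ = [[-2, -5, -1], [-2, -3, 2], [-5, -5, -1]].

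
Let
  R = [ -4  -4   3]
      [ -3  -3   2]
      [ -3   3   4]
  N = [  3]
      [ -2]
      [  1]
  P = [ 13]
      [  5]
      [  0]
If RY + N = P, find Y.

RY = P − N = [[10], [7], [-1]].
R is on the left of Y, so left-multiply by R⁻¹: Y = R⁻¹(P − N).
det R = -6; the adjugate gives R⁻¹ = [[3, -25/6, -1/6], [-1, 7/6, 1/6], [3, -4, 0]].
Y = R⁻¹(P − N) = [[1], [-2], [2]].

Y = [[1], [-2], [2]]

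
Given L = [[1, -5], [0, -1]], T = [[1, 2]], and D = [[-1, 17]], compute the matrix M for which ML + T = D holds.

M = [[-2, -5]]

ML = D − T = [[-2, 15]].
Since L sits to the right of M, M = (D − T)L⁻¹.
det L = -1, so L⁻¹ = [[1, -5], [0, -1]].
M = (D − T)L⁻¹ = [[-2, -5]].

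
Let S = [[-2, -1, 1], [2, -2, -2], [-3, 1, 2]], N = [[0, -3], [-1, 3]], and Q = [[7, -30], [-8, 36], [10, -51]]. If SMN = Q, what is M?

M = S⁻¹QN⁻¹ (apply S⁻¹ on the left and N⁻¹ on the right).
S has determinant -2; S⁻¹ = [[1, -3/2, -2], [-1, 1/2, 1], [2, -5/2, -3]].
det N = -3; the adjugate gives N⁻¹ = [[-1, -1], [-1/3, 0]].
S⁻¹Q = [[-1, 18], [-1, -3], [4, 3]].
M = (S⁻¹Q)N⁻¹ = [[-5, 1], [2, 1], [-5, -4]].

M = [[-5, 1], [2, 1], [-5, -4]]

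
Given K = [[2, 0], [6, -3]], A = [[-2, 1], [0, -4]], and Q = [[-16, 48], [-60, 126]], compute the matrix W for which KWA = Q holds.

W = K⁻¹QA⁻¹ (apply K⁻¹ on the left and A⁻¹ on the right).
det K = -6; the adjugate gives K⁻¹ = [[1/2, 0], [1, -1/3]].
det A = 8; the adjugate gives A⁻¹ = [[-1/2, -1/8], [0, -1/4]].
K⁻¹Q = [[-8, 24], [4, 6]].
W = (K⁻¹Q)A⁻¹ = [[4, -5], [-2, -2]].

W = [[4, -5], [-2, -2]]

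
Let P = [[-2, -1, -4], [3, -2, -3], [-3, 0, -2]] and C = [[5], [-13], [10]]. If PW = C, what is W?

W = [[-4], [-1], [1]]

Left-multiplying both sides by P⁻¹ gives W = P⁻¹C.
det P = 1; the adjugate gives P⁻¹ = [[4, -2, -5], [15, -8, -18], [-6, 3, 7]].
W = P⁻¹C = [[4, -2, -5], [15, -8, -18], [-6, 3, 7]] · [[5], [-13], [10]] = [[-4], [-1], [1]].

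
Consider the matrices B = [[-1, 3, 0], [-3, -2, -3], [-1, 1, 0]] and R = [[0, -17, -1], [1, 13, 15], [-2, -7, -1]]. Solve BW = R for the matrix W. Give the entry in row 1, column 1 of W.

Since B multiplies W on the left, W = B⁻¹R.
det B = 6, so B⁻¹ = [[1/2, 0, -3/2], [1/2, 0, -1/2], [-5/6, -1/3, 11/6]].
W = B⁻¹R = [[1/2, 0, -3/2], [1/2, 0, -1/2], [-5/6, -1/3, 11/6]] · [[0, -17, -1], [1, 13, 15], [-2, -7, -1]] = [[3, 2, 1], [1, -5, 0], [-4, -3, -6]].

3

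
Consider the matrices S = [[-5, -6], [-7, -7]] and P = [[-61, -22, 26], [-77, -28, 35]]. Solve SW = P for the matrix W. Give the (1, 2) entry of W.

Since S multiplies W on the left, W = S⁻¹P.
det S = -7, so S⁻¹ = [[1, -6/7], [-1, 5/7]].
W = S⁻¹P = [[1, -6/7], [-1, 5/7]] · [[-61, -22, 26], [-77, -28, 35]] = [[5, 2, -4], [6, 2, -1]].

2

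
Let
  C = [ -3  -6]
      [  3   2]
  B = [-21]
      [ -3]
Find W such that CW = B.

W = [[-5], [6]]

C is on the left of W, so left-multiply by C⁻¹: W = C⁻¹B.
det C = 12, so C⁻¹ = [[1/6, 1/2], [-1/4, -1/4]].
W = C⁻¹B = [[1/6, 1/2], [-1/4, -1/4]] · [[-21], [-3]] = [[-5], [6]].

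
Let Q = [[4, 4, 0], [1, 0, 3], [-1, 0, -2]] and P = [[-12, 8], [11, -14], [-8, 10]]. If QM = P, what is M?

Q is on the left of M, so left-multiply by Q⁻¹: M = Q⁻¹P.
Q has determinant -4; Q⁻¹ = [[0, -2, -3], [1/4, 2, 3], [0, 1, 1]].
M = Q⁻¹P = [[0, -2, -3], [1/4, 2, 3], [0, 1, 1]] · [[-12, 8], [11, -14], [-8, 10]] = [[2, -2], [-5, 4], [3, -4]].

M = [[2, -2], [-5, 4], [3, -4]]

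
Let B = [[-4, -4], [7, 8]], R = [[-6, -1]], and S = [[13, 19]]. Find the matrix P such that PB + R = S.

PB = S − R = [[19, 20]].
Right-multiplying both sides by B⁻¹ gives P = (S − R)B⁻¹.
det B = -4, so B⁻¹ = [[-2, -1], [7/4, 1]].
P = (S − R)B⁻¹ = [[-3, 1]].

P = [[-3, 1]]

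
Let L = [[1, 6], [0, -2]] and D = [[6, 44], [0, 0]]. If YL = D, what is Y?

Since L sits to the right of Y, Y = DL⁻¹.
det L = -2; the adjugate gives L⁻¹ = [[1, 3], [0, -1/2]].
Y = DL⁻¹ = [[6, 44], [0, 0]] · [[1, 3], [0, -1/2]] = [[6, -4], [0, 0]].

Y = [[6, -4], [0, 0]]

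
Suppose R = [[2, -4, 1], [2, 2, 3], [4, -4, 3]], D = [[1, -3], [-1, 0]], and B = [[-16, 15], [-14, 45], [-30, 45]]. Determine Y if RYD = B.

Left-multiply by R⁻¹ and right-multiply by D⁻¹: Y = R⁻¹BD⁻¹.
R has determinant -4; R⁻¹ = [[-9/2, -2, 7/2], [-3/2, -1/2, 1], [4, 2, -3]].
D has determinant -3; D⁻¹ = [[0, -1], [-1/3, -1/3]].
R⁻¹B = [[-5, 0], [1, 0], [-2, 15]].
Y = (R⁻¹B)D⁻¹ = [[0, 5], [0, -1], [-5, -3]].

Y = [[0, 5], [0, -1], [-5, -3]]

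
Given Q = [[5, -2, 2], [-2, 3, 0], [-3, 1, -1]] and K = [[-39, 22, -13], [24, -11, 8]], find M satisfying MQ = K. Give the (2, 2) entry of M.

-1

Q is on the right of M, so right-multiply by Q⁻¹: M = KQ⁻¹.
det Q = 3, so Q⁻¹ = [[-1, 0, -2], [-2/3, 1/3, -4/3], [7/3, 1/3, 11/3]].
M = KQ⁻¹ = [[-39, 22, -13], [24, -11, 8]] · [[-1, 0, -2], [-2/3, 1/3, -4/3], [7/3, 1/3, 11/3]] = [[-6, 3, 1], [2, -1, -4]].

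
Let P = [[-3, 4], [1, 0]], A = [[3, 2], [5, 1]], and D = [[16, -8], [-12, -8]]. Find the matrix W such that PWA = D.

W = [[-4, 0], [-5, 2]]

Isolating W: multiply by P⁻¹ from the left and A⁻¹ from the right, so W = P⁻¹DA⁻¹.
det P = -4; the adjugate gives P⁻¹ = [[0, 1], [1/4, 3/4]].
det A = -7; the adjugate gives A⁻¹ = [[-1/7, 2/7], [5/7, -3/7]].
P⁻¹D = [[-12, -8], [-5, -8]].
W = (P⁻¹D)A⁻¹ = [[-4, 0], [-5, 2]].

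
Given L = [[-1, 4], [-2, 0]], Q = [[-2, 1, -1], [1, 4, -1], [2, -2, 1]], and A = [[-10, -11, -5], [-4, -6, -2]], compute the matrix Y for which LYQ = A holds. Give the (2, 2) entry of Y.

0

Y = L⁻¹AQ⁻¹ (apply L⁻¹ on the left and Q⁻¹ on the right).
det L = 8, so L⁻¹ = [[0, -1/2], [1/4, -1/8]].
det Q = 3, so Q⁻¹ = [[2/3, 1/3, 1], [-1, 0, -1], [-10/3, -2/3, -3]].
L⁻¹A = [[2, 3, 1], [-2, -2, -1]].
Y = (L⁻¹A)Q⁻¹ = [[-5, 0, -4], [4, 0, 3]].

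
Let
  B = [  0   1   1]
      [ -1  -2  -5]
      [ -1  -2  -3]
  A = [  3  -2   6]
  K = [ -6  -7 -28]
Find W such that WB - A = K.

WB = K + A = [[-3, -9, -22]].
Right-multiplying both sides by B⁻¹ gives W = (K + A)B⁻¹.
det B = 2; the adjugate gives B⁻¹ = [[-2, 1/2, -3/2], [1, 1/2, -1/2], [0, -1/2, 1/2]].
W = (K + A)B⁻¹ = [[-3, 5, -2]].

W = [[-3, 5, -2]]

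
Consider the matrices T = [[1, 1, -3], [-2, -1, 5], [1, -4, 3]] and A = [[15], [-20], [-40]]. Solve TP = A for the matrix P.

P = [[-5], [5], [-5]]

T is on the left of P, so left-multiply by T⁻¹: P = T⁻¹A.
T has determinant 1; T⁻¹ = [[17, 9, 2], [11, 6, 1], [9, 5, 1]].
P = T⁻¹A = [[17, 9, 2], [11, 6, 1], [9, 5, 1]] · [[15], [-20], [-40]] = [[-5], [5], [-5]].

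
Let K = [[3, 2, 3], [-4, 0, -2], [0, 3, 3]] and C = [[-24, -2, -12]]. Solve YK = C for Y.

Y = [[-4, 3, 2]]

K is on the right of Y, so right-multiply by K⁻¹: Y = CK⁻¹.
det K = 6, so K⁻¹ = [[1, 1/2, -2/3], [2, 3/2, -1], [-2, -3/2, 4/3]].
Y = CK⁻¹ = [[-24, -2, -12]] · [[1, 1/2, -2/3], [2, 3/2, -1], [-2, -3/2, 4/3]] = [[-4, 3, 2]].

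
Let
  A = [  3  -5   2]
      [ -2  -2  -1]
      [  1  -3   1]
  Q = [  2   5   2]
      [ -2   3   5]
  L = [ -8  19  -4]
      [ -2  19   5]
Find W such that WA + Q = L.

WA = L − Q = [[-10, 14, -6], [0, 16, 0]].
Since A sits to the right of W, W = (L − Q)A⁻¹.
det A = -4; the adjugate gives A⁻¹ = [[5/4, 1/4, -9/4], [-1/4, -1/4, 1/4], [-2, -1, 4]].
W = (L − Q)A⁻¹ = [[-4, 0, 2], [-4, -4, 4]].

W = [[-4, 0, 2], [-4, -4, 4]]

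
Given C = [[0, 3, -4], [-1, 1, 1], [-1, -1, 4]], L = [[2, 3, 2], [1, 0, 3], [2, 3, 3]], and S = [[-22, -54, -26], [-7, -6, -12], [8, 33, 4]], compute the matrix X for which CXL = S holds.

Isolating X: multiply by C⁻¹ from the left and L⁻¹ from the right, so X = C⁻¹SL⁻¹.
det C = 1; the adjugate gives C⁻¹ = [[5, -8, 7], [3, -4, 4], [2, -3, 3]].
det L = -3; the adjugate gives L⁻¹ = [[3, 1, -3], [-1, -2/3, 4/3], [-1, 0, 1]].
C⁻¹S = [[2, 9, -6], [-6, -6, -14], [1, 9, -4]].
X = (C⁻¹S)L⁻¹ = [[3, -4, 0], [2, -2, -4], [-2, -5, 5]].

X = [[3, -4, 0], [2, -2, -4], [-2, -5, 5]]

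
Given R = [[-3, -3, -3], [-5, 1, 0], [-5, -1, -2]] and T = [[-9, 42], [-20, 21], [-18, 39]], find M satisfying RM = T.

Since R multiplies M on the left, M = R⁻¹T.
R has determinant 6; R⁻¹ = [[-1/3, -1/2, 1/2], [-5/3, -3/2, 5/2], [5/3, 2, -3]].
M = R⁻¹T = [[-1/3, -1/2, 1/2], [-5/3, -3/2, 5/2], [5/3, 2, -3]] · [[-9, 42], [-20, 21], [-18, 39]] = [[4, -5], [0, -4], [-1, -5]].

M = [[4, -5], [0, -4], [-1, -5]]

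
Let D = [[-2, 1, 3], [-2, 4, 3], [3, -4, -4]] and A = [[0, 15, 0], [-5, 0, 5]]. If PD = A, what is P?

P = [[-5, 5, 0], [0, -5, -5]]

Right-multiplying both sides by D⁻¹ gives P = AD⁻¹.
D has determinant -3; D⁻¹ = [[4/3, 8/3, 3], [-1/3, 1/3, 0], [4/3, 5/3, 2]].
P = AD⁻¹ = [[0, 15, 0], [-5, 0, 5]] · [[4/3, 8/3, 3], [-1/3, 1/3, 0], [4/3, 5/3, 2]] = [[-5, 5, 0], [0, -5, -5]].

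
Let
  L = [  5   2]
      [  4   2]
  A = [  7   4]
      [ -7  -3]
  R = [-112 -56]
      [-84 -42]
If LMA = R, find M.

M = [[-2, 2], [1, -1]]

M = L⁻¹RA⁻¹ (apply L⁻¹ on the left and A⁻¹ on the right).
det L = 2, so L⁻¹ = [[1, -1], [-2, 5/2]].
det A = 7; the adjugate gives A⁻¹ = [[-3/7, -4/7], [1, 1]].
L⁻¹R = [[-28, -14], [14, 7]].
M = (L⁻¹R)A⁻¹ = [[-2, 2], [1, -1]].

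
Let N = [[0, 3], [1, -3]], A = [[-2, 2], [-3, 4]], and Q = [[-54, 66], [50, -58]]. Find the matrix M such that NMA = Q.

M = [[-4, 4], [3, 4]]

Isolating M: multiply by N⁻¹ from the left and A⁻¹ from the right, so M = N⁻¹QA⁻¹.
N has determinant -3; N⁻¹ = [[1, 1], [1/3, 0]].
A has determinant -2; A⁻¹ = [[-2, 1], [-3/2, 1]].
N⁻¹Q = [[-4, 8], [-18, 22]].
M = (N⁻¹Q)A⁻¹ = [[-4, 4], [3, 4]].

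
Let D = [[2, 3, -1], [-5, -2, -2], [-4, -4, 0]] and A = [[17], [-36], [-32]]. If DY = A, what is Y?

Left-multiplying both sides by D⁻¹ gives Y = D⁻¹A.
D has determinant -4; D⁻¹ = [[2, -1, 2], [-2, 1, -9/4], [-3, 1, -11/4]].
Y = D⁻¹A = [[2, -1, 2], [-2, 1, -9/4], [-3, 1, -11/4]] · [[17], [-36], [-32]] = [[6], [2], [1]].

Y = [[6], [2], [1]]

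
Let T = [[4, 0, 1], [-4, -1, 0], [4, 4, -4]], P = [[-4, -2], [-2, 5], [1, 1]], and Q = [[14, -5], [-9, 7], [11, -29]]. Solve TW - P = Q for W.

TW = Q + P = [[10, -7], [-11, 12], [12, -28]].
T is on the left of W, so left-multiply by T⁻¹: W = T⁻¹(Q + P).
T has determinant 4; T⁻¹ = [[1, 1, 1/4], [-4, -5, -1], [-3, -4, -1]].
W = T⁻¹(Q + P) = [[2, -2], [3, -4], [2, 1]].

W = [[2, -2], [3, -4], [2, 1]]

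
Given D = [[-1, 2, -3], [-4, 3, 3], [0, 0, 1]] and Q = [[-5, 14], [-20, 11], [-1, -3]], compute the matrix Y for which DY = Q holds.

Y = [[2, -5], [-3, 0], [-1, -3]]

Left-multiplying both sides by D⁻¹ gives Y = D⁻¹Q.
D has determinant 5; D⁻¹ = [[3/5, -2/5, 3], [4/5, -1/5, 3], [0, 0, 1]].
Y = D⁻¹Q = [[3/5, -2/5, 3], [4/5, -1/5, 3], [0, 0, 1]] · [[-5, 14], [-20, 11], [-1, -3]] = [[2, -5], [-3, 0], [-1, -3]].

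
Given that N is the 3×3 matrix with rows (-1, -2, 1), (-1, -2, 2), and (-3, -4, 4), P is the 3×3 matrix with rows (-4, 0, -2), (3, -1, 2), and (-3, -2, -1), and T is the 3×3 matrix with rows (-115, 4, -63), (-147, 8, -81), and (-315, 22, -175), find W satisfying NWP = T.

W = [[-3, 4, 1], [-1, 5, -4], [5, -4, 0]]

W = N⁻¹TP⁻¹ (apply N⁻¹ on the left and P⁻¹ on the right).
det N = 2, so N⁻¹ = [[0, 2, -1], [-1, -1/2, 1/2], [-1, 1, 0]].
det P = -2; the adjugate gives P⁻¹ = [[-5/2, -2, 1], [3/2, 1, -1], [9/2, 4, -2]].
N⁻¹T = [[21, -6, 13], [31, 3, 16], [-32, 4, -18]].
W = (N⁻¹T)P⁻¹ = [[-3, 4, 1], [-1, 5, -4], [5, -4, 0]].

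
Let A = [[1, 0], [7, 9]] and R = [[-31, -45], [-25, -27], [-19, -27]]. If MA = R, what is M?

Since A sits to the right of M, M = RA⁻¹.
A has determinant 9; A⁻¹ = [[1, 0], [-7/9, 1/9]].
M = RA⁻¹ = [[-31, -45], [-25, -27], [-19, -27]] · [[1, 0], [-7/9, 1/9]] = [[4, -5], [-4, -3], [2, -3]].

M = [[4, -5], [-4, -3], [2, -3]]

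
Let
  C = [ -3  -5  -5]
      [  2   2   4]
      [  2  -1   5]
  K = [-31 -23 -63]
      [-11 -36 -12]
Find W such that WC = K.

W = [[5, -2, -6], [5, -3, 5]]

Right-multiplying both sides by C⁻¹ gives W = KC⁻¹.
det C = -2, so C⁻¹ = [[-7, -15, 5], [1, 5/2, -1], [3, 13/2, -2]].
W = KC⁻¹ = [[-31, -23, -63], [-11, -36, -12]] · [[-7, -15, 5], [1, 5/2, -1], [3, 13/2, -2]] = [[5, -2, -6], [5, -3, 5]].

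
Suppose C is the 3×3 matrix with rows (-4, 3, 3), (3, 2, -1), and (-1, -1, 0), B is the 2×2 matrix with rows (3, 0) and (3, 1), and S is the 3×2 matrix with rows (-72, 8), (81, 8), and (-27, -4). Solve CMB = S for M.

Isolating M: multiply by C⁻¹ from the left and B⁻¹ from the right, so M = C⁻¹SB⁻¹.
det C = 4; the adjugate gives C⁻¹ = [[-1/4, -3/4, -9/4], [1/4, 3/4, 5/4], [-1/4, -7/4, -17/4]].
det B = 3; the adjugate gives B⁻¹ = [[1/3, 0], [-1, 1]].
C⁻¹S = [[18, 1], [9, 3], [-9, 1]].
M = (C⁻¹S)B⁻¹ = [[5, 1], [0, 3], [-4, 1]].

M = [[5, 1], [0, 3], [-4, 1]]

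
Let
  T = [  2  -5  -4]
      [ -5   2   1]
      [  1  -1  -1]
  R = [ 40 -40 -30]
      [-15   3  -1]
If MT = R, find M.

M = [[5, -5, 5], [0, 4, 5]]

T is on the right of M, so right-multiply by T⁻¹: M = RT⁻¹.
T has determinant 6; T⁻¹ = [[-1/6, -1/6, 1/2], [-2/3, 1/3, 3], [1/2, -1/2, -7/2]].
M = RT⁻¹ = [[40, -40, -30], [-15, 3, -1]] · [[-1/6, -1/6, 1/2], [-2/3, 1/3, 3], [1/2, -1/2, -7/2]] = [[5, -5, 5], [0, 4, 5]].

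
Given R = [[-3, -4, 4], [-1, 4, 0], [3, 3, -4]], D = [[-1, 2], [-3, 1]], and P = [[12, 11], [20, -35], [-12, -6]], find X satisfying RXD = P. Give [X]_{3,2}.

Isolating X: multiply by R⁻¹ from the left and D⁻¹ from the right, so X = R⁻¹PD⁻¹.
R has determinant 4; R⁻¹ = [[-4, -1, -4], [-1, 0, -1], [-15/4, -3/4, -4]].
det D = 5; the adjugate gives D⁻¹ = [[1/5, -2/5], [3/5, -1/5]].
R⁻¹P = [[-20, 15], [0, -5], [-12, 9]].
X = (R⁻¹P)D⁻¹ = [[5, 5], [-3, 1], [3, 3]].

3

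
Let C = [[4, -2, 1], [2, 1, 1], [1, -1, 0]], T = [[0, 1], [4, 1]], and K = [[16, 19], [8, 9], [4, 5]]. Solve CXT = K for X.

X = [[4, 1], [0, 0], [-1, 0]]

Isolating X: multiply by C⁻¹ from the left and T⁻¹ from the right, so X = C⁻¹KT⁻¹.
C has determinant -1; C⁻¹ = [[-1, 1, 3], [-1, 1, 2], [3, -2, -8]].
T has determinant -4; T⁻¹ = [[-1/4, 1/4], [1, 0]].
C⁻¹K = [[4, 5], [0, 0], [0, -1]].
X = (C⁻¹K)T⁻¹ = [[4, 1], [0, 0], [-1, 0]].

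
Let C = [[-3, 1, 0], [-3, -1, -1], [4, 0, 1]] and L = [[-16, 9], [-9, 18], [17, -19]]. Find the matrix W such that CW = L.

C is on the left of W, so left-multiply by C⁻¹: W = C⁻¹L.
det C = 2; the adjugate gives C⁻¹ = [[-1/2, -1/2, -1/2], [-1/2, -3/2, -3/2], [2, 2, 3]].
W = C⁻¹L = [[-1/2, -1/2, -1/2], [-1/2, -3/2, -3/2], [2, 2, 3]] · [[-16, 9], [-9, 18], [17, -19]] = [[4, -4], [-4, -3], [1, -3]].

W = [[4, -4], [-4, -3], [1, -3]]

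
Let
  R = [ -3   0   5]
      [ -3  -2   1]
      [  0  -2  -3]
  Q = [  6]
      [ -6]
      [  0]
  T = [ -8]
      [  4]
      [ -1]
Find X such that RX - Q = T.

X = [[-1], [2], [-1]]

RX = T + Q = [[-2], [-2], [-1]].
Left-multiplying both sides by R⁻¹ gives X = R⁻¹(T + Q).
det R = 6, so R⁻¹ = [[4/3, -5/3, 5/3], [-3/2, 3/2, -2], [1, -1, 1]].
X = R⁻¹(T + Q) = [[-1], [2], [-1]].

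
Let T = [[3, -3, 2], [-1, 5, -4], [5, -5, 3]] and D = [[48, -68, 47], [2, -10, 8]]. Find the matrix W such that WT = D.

W = [[6, -5, 5], [0, -2, 0]]

Right-multiplying both sides by T⁻¹ gives W = DT⁻¹.
det T = -4; the adjugate gives T⁻¹ = [[5/4, 1/4, -1/2], [17/4, 1/4, -5/2], [5, 0, -3]].
W = DT⁻¹ = [[48, -68, 47], [2, -10, 8]] · [[5/4, 1/4, -1/2], [17/4, 1/4, -5/2], [5, 0, -3]] = [[6, -5, 5], [0, -2, 0]].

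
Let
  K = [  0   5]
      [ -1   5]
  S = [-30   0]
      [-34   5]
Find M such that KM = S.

M = [[4, -5], [-6, 0]]

K is on the left of M, so left-multiply by K⁻¹: M = K⁻¹S.
det K = 5; the adjugate gives K⁻¹ = [[1, -1], [1/5, 0]].
M = K⁻¹S = [[1, -1], [1/5, 0]] · [[-30, 0], [-34, 5]] = [[4, -5], [-6, 0]].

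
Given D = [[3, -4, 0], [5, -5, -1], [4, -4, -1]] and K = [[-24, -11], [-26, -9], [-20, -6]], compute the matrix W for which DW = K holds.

D is on the left of W, so left-multiply by D⁻¹: W = D⁻¹K.
det D = -1; the adjugate gives D⁻¹ = [[-1, 4, -4], [-1, 3, -3], [0, 4, -5]].
W = D⁻¹K = [[-1, 4, -4], [-1, 3, -3], [0, 4, -5]] · [[-24, -11], [-26, -9], [-20, -6]] = [[0, -1], [6, 2], [-4, -6]].

W = [[0, -1], [6, 2], [-4, -6]]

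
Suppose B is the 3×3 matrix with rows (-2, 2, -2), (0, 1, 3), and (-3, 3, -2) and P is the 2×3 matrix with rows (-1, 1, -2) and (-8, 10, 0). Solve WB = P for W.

W = [[2, 0, -1], [1, 2, 2]]

Since B sits to the right of W, W = PB⁻¹.
det B = -2, so B⁻¹ = [[11/2, 1, -4], [9/2, 1, -3], [-3/2, 0, 1]].
W = PB⁻¹ = [[-1, 1, -2], [-8, 10, 0]] · [[11/2, 1, -4], [9/2, 1, -3], [-3/2, 0, 1]] = [[2, 0, -1], [1, 2, 2]].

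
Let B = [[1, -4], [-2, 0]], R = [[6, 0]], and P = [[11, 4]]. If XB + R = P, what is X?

XB = P − R = [[5, 4]].
B is on the right of X, so right-multiply by B⁻¹: X = (P − R)B⁻¹.
det B = -8; the adjugate gives B⁻¹ = [[0, -1/2], [-1/4, -1/8]].
X = (P − R)B⁻¹ = [[-1, -3]].

X = [[-1, -3]]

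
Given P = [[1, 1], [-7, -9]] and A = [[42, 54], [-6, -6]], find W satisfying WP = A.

P is on the right of W, so right-multiply by P⁻¹: W = AP⁻¹.
det P = -2; the adjugate gives P⁻¹ = [[9/2, 1/2], [-7/2, -1/2]].
W = AP⁻¹ = [[42, 54], [-6, -6]] · [[9/2, 1/2], [-7/2, -1/2]] = [[0, -6], [-6, 0]].

W = [[0, -6], [-6, 0]]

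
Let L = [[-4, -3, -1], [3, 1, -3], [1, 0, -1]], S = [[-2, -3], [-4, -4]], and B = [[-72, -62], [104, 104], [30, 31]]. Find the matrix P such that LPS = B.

P = L⁻¹BS⁻¹ (apply L⁻¹ on the left and S⁻¹ on the right).
det L = 5, so L⁻¹ = [[-1/5, -3/5, 2], [0, 1, -3], [-1/5, -3/5, 1]].
det S = -4, so S⁻¹ = [[1, -3/4], [-1, 1/2]].
L⁻¹B = [[12, 12], [14, 11], [-18, -19]].
P = (L⁻¹B)S⁻¹ = [[0, -3], [3, -5], [1, 4]].

P = [[0, -3], [3, -5], [1, 4]]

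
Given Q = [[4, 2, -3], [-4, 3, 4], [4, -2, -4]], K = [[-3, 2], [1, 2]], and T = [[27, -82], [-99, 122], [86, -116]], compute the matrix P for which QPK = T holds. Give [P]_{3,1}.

P = Q⁻¹TK⁻¹ (apply Q⁻¹ on the left and K⁻¹ on the right).
det Q = -4; the adjugate gives Q⁻¹ = [[1, -7/2, -17/4], [0, 1, 1], [1, -4, -5]].
det K = -8, so K⁻¹ = [[-1/4, 1/4], [1/8, 3/8]].
Q⁻¹T = [[8, -16], [-13, 6], [-7, 10]].
P = (Q⁻¹T)K⁻¹ = [[-4, -4], [4, -1], [3, 2]].

3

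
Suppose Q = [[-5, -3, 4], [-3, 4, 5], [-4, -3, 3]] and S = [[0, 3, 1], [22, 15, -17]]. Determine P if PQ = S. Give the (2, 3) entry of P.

Since Q sits to the right of P, P = SQ⁻¹.
det Q = -2, so Q⁻¹ = [[-27/2, 3/2, 31/2], [11/2, -1/2, -13/2], [-25/2, 3/2, 29/2]].
P = SQ⁻¹ = [[0, 3, 1], [22, 15, -17]] · [[-27/2, 3/2, 31/2], [11/2, -1/2, -13/2], [-25/2, 3/2, 29/2]] = [[4, 0, -5], [-2, 0, -3]].

-3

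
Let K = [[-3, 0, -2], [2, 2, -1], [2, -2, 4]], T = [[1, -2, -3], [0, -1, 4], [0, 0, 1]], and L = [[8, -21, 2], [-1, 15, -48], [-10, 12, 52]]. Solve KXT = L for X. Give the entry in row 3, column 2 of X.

5

Isolating X: multiply by K⁻¹ from the left and T⁻¹ from the right, so X = K⁻¹LT⁻¹.
det K = -2; the adjugate gives K⁻¹ = [[-3, -2, -2], [5, 4, 7/2], [4, 3, 3]].
T has determinant -1; T⁻¹ = [[1, -2, 11], [0, -1, 4], [0, 0, 1]].
K⁻¹L = [[-2, 9, -14], [1, -3, 0], [-1, -3, 20]].
X = (K⁻¹L)T⁻¹ = [[-2, -5, 0], [1, 1, -1], [-1, 5, -3]].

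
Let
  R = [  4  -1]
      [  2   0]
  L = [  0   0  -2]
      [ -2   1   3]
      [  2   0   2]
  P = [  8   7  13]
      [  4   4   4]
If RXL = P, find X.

Isolating X: multiply by R⁻¹ from the left and L⁻¹ from the right, so X = R⁻¹PL⁻¹.
det R = 2, so R⁻¹ = [[0, 1/2], [-1, 2]].
det L = 4, so L⁻¹ = [[1/2, 0, 1/2], [5/2, 1, 1], [-1/2, 0, 0]].
R⁻¹P = [[2, 2, 2], [0, 1, -5]].
X = (R⁻¹P)L⁻¹ = [[5, 2, 3], [5, 1, 1]].

X = [[5, 2, 3], [5, 1, 1]]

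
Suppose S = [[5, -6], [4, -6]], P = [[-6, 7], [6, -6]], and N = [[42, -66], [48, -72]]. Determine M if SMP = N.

M = [[0, -1], [4, 2]]

M = S⁻¹NP⁻¹ (apply S⁻¹ on the left and P⁻¹ on the right).
det S = -6; the adjugate gives S⁻¹ = [[1, -1], [2/3, -5/6]].
det P = -6, so P⁻¹ = [[1, 7/6], [1, 1]].
S⁻¹N = [[-6, 6], [-12, 16]].
M = (S⁻¹N)P⁻¹ = [[0, -1], [4, 2]].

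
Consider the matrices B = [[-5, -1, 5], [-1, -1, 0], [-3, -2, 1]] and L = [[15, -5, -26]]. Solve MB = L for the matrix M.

Right-multiplying both sides by B⁻¹ gives M = LB⁻¹.
det B = -1, so B⁻¹ = [[1, 9, -5], [-1, -10, 5], [1, 7, -4]].
M = LB⁻¹ = [[15, -5, -26]] · [[1, 9, -5], [-1, -10, 5], [1, 7, -4]] = [[-6, 3, 4]].

M = [[-6, 3, 4]]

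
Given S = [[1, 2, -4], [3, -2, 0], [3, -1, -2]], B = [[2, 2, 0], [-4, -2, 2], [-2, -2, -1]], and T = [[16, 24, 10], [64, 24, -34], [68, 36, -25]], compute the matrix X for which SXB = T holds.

X = [[-4, -4, 0], [1, 4, 3], [-4, 0, 2]]

Left-multiply by S⁻¹ and right-multiply by B⁻¹: X = S⁻¹TB⁻¹.
S has determinant 4; S⁻¹ = [[1, 2, -2], [3/2, 5/2, -3], [3/4, 7/4, -2]].
B has determinant -4; B⁻¹ = [[-3/2, -1/2, -1], [2, 1/2, 1], [-1, 0, -1]].
S⁻¹T = [[8, 0, -8], [-20, -12, 5], [-12, -12, -2]].
X = (S⁻¹T)B⁻¹ = [[-4, -4, 0], [1, 4, 3], [-4, 0, 2]].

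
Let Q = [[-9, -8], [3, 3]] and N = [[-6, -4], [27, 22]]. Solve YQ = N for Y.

Right-multiplying both sides by Q⁻¹ gives Y = NQ⁻¹.
det Q = -3; the adjugate gives Q⁻¹ = [[-1, -8/3], [1, 3]].
Y = NQ⁻¹ = [[-6, -4], [27, 22]] · [[-1, -8/3], [1, 3]] = [[2, 4], [-5, -6]].

Y = [[2, 4], [-5, -6]]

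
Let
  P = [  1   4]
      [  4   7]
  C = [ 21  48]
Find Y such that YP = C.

Y = [[5, 4]]

Right-multiplying both sides by P⁻¹ gives Y = CP⁻¹.
det P = -9; the adjugate gives P⁻¹ = [[-7/9, 4/9], [4/9, -1/9]].
Y = CP⁻¹ = [[21, 48]] · [[-7/9, 4/9], [4/9, -1/9]] = [[5, 4]].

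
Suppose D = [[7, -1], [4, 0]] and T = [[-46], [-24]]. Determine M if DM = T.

M = [[-6], [4]]

Since D multiplies M on the left, M = D⁻¹T.
D has determinant 4; D⁻¹ = [[0, 1/4], [-1, 7/4]].
M = D⁻¹T = [[0, 1/4], [-1, 7/4]] · [[-46], [-24]] = [[-6], [4]].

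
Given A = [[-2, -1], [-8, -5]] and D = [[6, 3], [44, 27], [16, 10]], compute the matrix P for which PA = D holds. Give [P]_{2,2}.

-5

Right-multiplying both sides by A⁻¹ gives P = DA⁻¹.
det A = 2, so A⁻¹ = [[-5/2, 1/2], [4, -1]].
P = DA⁻¹ = [[6, 3], [44, 27], [16, 10]] · [[-5/2, 1/2], [4, -1]] = [[-3, 0], [-2, -5], [0, -2]].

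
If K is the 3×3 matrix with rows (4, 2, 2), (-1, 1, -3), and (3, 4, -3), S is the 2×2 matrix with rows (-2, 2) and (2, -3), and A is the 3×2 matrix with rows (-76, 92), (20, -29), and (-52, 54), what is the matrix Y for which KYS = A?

Isolating Y: multiply by K⁻¹ from the left and S⁻¹ from the right, so Y = K⁻¹AS⁻¹.
det K = -2, so K⁻¹ = [[-9/2, -7, 4], [6, 9, -5], [7/2, 5, -3]].
det S = 2, so S⁻¹ = [[-3/2, -1], [-1, -1]].
K⁻¹A = [[-6, 5], [-16, 21], [-10, 15]].
Y = (K⁻¹A)S⁻¹ = [[4, 1], [3, -5], [0, -5]].

Y = [[4, 1], [3, -5], [0, -5]]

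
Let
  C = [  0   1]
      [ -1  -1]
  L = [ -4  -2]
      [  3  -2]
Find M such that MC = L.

M = [[2, 4], [-5, -3]]

Since C sits to the right of M, M = LC⁻¹.
det C = 1; the adjugate gives C⁻¹ = [[-1, -1], [1, 0]].
M = LC⁻¹ = [[-4, -2], [3, -2]] · [[-1, -1], [1, 0]] = [[2, 4], [-5, -3]].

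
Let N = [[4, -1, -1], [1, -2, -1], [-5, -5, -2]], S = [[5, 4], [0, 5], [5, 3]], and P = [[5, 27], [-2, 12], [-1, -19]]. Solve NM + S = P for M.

M = [[0, 5], [2, 1], [-2, -4]]

NM = P − S = [[0, 23], [-2, 7], [-6, -22]].
Since N multiplies M on the left, M = N⁻¹(P − S).
det N = 4, so N⁻¹ = [[-1/4, 3/4, -1/4], [7/4, -13/4, 3/4], [-15/4, 25/4, -7/4]].
M = N⁻¹(P − S) = [[0, 5], [2, 1], [-2, -4]].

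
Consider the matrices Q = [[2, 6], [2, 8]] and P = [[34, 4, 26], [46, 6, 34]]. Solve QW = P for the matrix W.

Since Q multiplies W on the left, W = Q⁻¹P.
Q has determinant 4; Q⁻¹ = [[2, -3/2], [-1/2, 1/2]].
W = Q⁻¹P = [[2, -3/2], [-1/2, 1/2]] · [[34, 4, 26], [46, 6, 34]] = [[-1, -1, 1], [6, 1, 4]].

W = [[-1, -1, 1], [6, 1, 4]]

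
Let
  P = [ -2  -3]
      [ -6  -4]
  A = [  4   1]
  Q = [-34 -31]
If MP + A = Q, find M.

M = [[4, 5]]

MP = Q − A = [[-38, -32]].
Right-multiplying both sides by P⁻¹ gives M = (Q − A)P⁻¹.
P has determinant -10; P⁻¹ = [[2/5, -3/10], [-3/5, 1/5]].
M = (Q − A)P⁻¹ = [[4, 5]].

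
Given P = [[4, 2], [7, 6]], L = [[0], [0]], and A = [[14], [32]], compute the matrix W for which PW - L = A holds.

W = [[2], [3]]

PW = A + L = [[14], [32]].
Left-multiplying both sides by P⁻¹ gives W = P⁻¹(A + L).
det P = 10; the adjugate gives P⁻¹ = [[3/5, -1/5], [-7/10, 2/5]].
W = P⁻¹(A + L) = [[2], [3]].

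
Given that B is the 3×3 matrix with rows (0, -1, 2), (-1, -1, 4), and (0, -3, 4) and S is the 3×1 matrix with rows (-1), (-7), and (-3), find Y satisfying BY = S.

Y = [[6], [1], [0]]

Left-multiplying both sides by B⁻¹ gives Y = B⁻¹S.
det B = 2; the adjugate gives B⁻¹ = [[4, -1, -1], [2, 0, -1], [3/2, 0, -1/2]].
Y = B⁻¹S = [[4, -1, -1], [2, 0, -1], [3/2, 0, -1/2]] · [[-1], [-7], [-3]] = [[6], [1], [0]].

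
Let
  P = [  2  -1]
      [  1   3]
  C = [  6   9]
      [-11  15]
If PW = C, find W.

W = [[1, 6], [-4, 3]]

Since P multiplies W on the left, W = P⁻¹C.
det P = 7, so P⁻¹ = [[3/7, 1/7], [-1/7, 2/7]].
W = P⁻¹C = [[3/7, 1/7], [-1/7, 2/7]] · [[6, 9], [-11, 15]] = [[1, 6], [-4, 3]].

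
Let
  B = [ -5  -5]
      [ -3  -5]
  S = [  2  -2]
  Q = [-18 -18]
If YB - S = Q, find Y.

Y = [[2, 2]]

YB = Q + S = [[-16, -20]].
Since B sits to the right of Y, Y = (Q + S)B⁻¹.
B has determinant 10; B⁻¹ = [[-1/2, 1/2], [3/10, -1/2]].
Y = (Q + S)B⁻¹ = [[2, 2]].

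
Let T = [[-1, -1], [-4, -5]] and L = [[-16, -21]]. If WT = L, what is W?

Since T sits to the right of W, W = LT⁻¹.
T has determinant 1; T⁻¹ = [[-5, 1], [4, -1]].
W = LT⁻¹ = [[-16, -21]] · [[-5, 1], [4, -1]] = [[-4, 5]].

W = [[-4, 5]]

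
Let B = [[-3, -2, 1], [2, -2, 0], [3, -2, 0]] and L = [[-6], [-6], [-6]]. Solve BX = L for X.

X = [[0], [3], [0]]

Left-multiplying both sides by B⁻¹ gives X = B⁻¹L.
det B = 2; the adjugate gives B⁻¹ = [[0, -1, 1], [0, -3/2, 1], [1, -6, 5]].
X = B⁻¹L = [[0, -1, 1], [0, -3/2, 1], [1, -6, 5]] · [[-6], [-6], [-6]] = [[0], [3], [0]].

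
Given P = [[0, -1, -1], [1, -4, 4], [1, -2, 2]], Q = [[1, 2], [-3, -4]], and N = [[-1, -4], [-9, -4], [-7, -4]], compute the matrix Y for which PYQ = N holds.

Isolating Y: multiply by P⁻¹ from the left and Q⁻¹ from the right, so Y = P⁻¹NQ⁻¹.
det P = -4, so P⁻¹ = [[0, -1, 2], [-1/2, -1/4, 1/4], [-1/2, 1/4, -1/4]].
det Q = 2, so Q⁻¹ = [[-2, -1], [3/2, 1/2]].
P⁻¹N = [[-5, -4], [1, 2], [0, 2]].
Y = (P⁻¹N)Q⁻¹ = [[4, 3], [1, 0], [3, 1]].

Y = [[4, 3], [1, 0], [3, 1]]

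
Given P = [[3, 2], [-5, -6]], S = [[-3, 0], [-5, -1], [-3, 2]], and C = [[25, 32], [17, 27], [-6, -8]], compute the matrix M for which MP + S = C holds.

M = [[1, -5], [-1, -5], [4, 3]]

MP = C − S = [[28, 32], [22, 28], [-3, -10]].
P is on the right of M, so right-multiply by P⁻¹: M = (C − S)P⁻¹.
P has determinant -8; P⁻¹ = [[3/4, 1/4], [-5/8, -3/8]].
M = (C − S)P⁻¹ = [[1, -5], [-1, -5], [4, 3]].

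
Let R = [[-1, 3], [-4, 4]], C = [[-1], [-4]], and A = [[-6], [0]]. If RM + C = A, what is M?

RM = A − C = [[-5], [4]].
R is on the left of M, so left-multiply by R⁻¹: M = R⁻¹(A − C).
R has determinant 8; R⁻¹ = [[1/2, -3/8], [1/2, -1/8]].
M = R⁻¹(A − C) = [[-4], [-3]].

M = [[-4], [-3]]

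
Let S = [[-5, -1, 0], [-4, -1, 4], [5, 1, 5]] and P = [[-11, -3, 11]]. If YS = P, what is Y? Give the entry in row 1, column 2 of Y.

4

S is on the right of Y, so right-multiply by S⁻¹: Y = PS⁻¹.
det S = 5, so S⁻¹ = [[-9/5, 1, -4/5], [8, -5, 4], [1/5, 0, 1/5]].
Y = PS⁻¹ = [[-11, -3, 11]] · [[-9/5, 1, -4/5], [8, -5, 4], [1/5, 0, 1/5]] = [[-2, 4, -1]].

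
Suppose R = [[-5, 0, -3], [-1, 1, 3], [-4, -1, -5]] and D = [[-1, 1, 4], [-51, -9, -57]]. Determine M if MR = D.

M = [[-1, 2, 1], [6, -3, 6]]

Right-multiplying both sides by R⁻¹ gives M = DR⁻¹.
det R = -5; the adjugate gives R⁻¹ = [[2/5, -3/5, -3/5], [17/5, -13/5, -18/5], [-1, 1, 1]].
M = DR⁻¹ = [[-1, 1, 4], [-51, -9, -57]] · [[2/5, -3/5, -3/5], [17/5, -13/5, -18/5], [-1, 1, 1]] = [[-1, 2, 1], [6, -3, 6]].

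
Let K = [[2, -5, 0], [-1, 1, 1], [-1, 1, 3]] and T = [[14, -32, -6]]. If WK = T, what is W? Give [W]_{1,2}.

0

Since K sits to the right of W, W = TK⁻¹.
det K = -6, so K⁻¹ = [[-1/3, -5/2, 5/6], [-1/3, -1, 1/3], [0, -1/2, 1/2]].
W = TK⁻¹ = [[14, -32, -6]] · [[-1/3, -5/2, 5/6], [-1/3, -1, 1/3], [0, -1/2, 1/2]] = [[6, 0, -2]].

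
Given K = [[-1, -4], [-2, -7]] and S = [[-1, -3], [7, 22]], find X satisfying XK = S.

X = [[-1, 1], [5, -6]]

Right-multiplying both sides by K⁻¹ gives X = SK⁻¹.
K has determinant -1; K⁻¹ = [[7, -4], [-2, 1]].
X = SK⁻¹ = [[-1, -3], [7, 22]] · [[7, -4], [-2, 1]] = [[-1, 1], [5, -6]].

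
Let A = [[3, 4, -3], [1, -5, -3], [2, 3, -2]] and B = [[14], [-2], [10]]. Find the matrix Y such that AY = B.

Since A multiplies Y on the left, Y = A⁻¹B.
det A = 2; the adjugate gives A⁻¹ = [[19/2, -1/2, -27/2], [-2, 0, 3], [13/2, -1/2, -19/2]].
Y = A⁻¹B = [[19/2, -1/2, -27/2], [-2, 0, 3], [13/2, -1/2, -19/2]] · [[14], [-2], [10]] = [[-1], [2], [-3]].

Y = [[-1], [2], [-3]]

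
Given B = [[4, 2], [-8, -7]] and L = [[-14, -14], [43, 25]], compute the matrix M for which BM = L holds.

B is on the left of M, so left-multiply by B⁻¹: M = B⁻¹L.
det B = -12, so B⁻¹ = [[7/12, 1/6], [-2/3, -1/3]].
M = B⁻¹L = [[7/12, 1/6], [-2/3, -1/3]] · [[-14, -14], [43, 25]] = [[-1, -4], [-5, 1]].

M = [[-1, -4], [-5, 1]]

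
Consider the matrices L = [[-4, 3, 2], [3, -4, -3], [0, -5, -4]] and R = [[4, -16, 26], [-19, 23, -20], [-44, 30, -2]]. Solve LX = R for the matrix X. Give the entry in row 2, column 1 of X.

4

L is on the left of X, so left-multiply by L⁻¹: X = L⁻¹R.
det L = 2, so L⁻¹ = [[1/2, 1, -1/2], [6, 8, -3], [-15/2, -10, 7/2]].
X = L⁻¹R = [[1/2, 1, -1/2], [6, 8, -3], [-15/2, -10, 7/2]] · [[4, -16, 26], [-19, 23, -20], [-44, 30, -2]] = [[5, 0, -6], [4, -2, 2], [6, -5, -2]].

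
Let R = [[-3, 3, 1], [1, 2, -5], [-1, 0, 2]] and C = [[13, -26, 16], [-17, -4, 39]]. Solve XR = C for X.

X = [[-6, -4, 1], [2, -5, 6]]

Right-multiplying both sides by R⁻¹ gives X = CR⁻¹.
R has determinant -1; R⁻¹ = [[-4, 6, 17], [-3, 5, 14], [-2, 3, 9]].
X = CR⁻¹ = [[13, -26, 16], [-17, -4, 39]] · [[-4, 6, 17], [-3, 5, 14], [-2, 3, 9]] = [[-6, -4, 1], [2, -5, 6]].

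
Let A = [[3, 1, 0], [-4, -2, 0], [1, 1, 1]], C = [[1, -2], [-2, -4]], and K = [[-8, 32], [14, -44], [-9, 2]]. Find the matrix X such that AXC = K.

Isolating X: multiply by A⁻¹ from the left and C⁻¹ from the right, so X = A⁻¹KC⁻¹.
A has determinant -2; A⁻¹ = [[1, 1/2, 0], [-2, -3/2, 0], [1, 1, 1]].
C has determinant -8; C⁻¹ = [[1/2, -1/4], [-1/4, -1/8]].
A⁻¹K = [[-1, 10], [-5, 2], [-3, -10]].
X = (A⁻¹K)C⁻¹ = [[-3, -1], [-3, 1], [1, 2]].

X = [[-3, -1], [-3, 1], [1, 2]]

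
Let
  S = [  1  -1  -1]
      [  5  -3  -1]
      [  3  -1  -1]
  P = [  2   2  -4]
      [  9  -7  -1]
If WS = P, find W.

W = [[2, -3, 5], [0, 3, -2]]

S is on the right of W, so right-multiply by S⁻¹: W = PS⁻¹.
det S = -4; the adjugate gives S⁻¹ = [[-1/2, 0, 1/2], [-1/2, -1/2, 1], [-1, 1/2, -1/2]].
W = PS⁻¹ = [[2, 2, -4], [9, -7, -1]] · [[-1/2, 0, 1/2], [-1/2, -1/2, 1], [-1, 1/2, -1/2]] = [[2, -3, 5], [0, 3, -2]].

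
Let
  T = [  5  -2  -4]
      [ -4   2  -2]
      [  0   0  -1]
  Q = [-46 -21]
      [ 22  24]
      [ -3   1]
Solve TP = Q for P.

P = [[-6, -3], [2, 5], [3, -1]]

Left-multiplying both sides by T⁻¹ gives P = T⁻¹Q.
det T = -2; the adjugate gives T⁻¹ = [[1, 1, -6], [2, 5/2, -13], [0, 0, -1]].
P = T⁻¹Q = [[1, 1, -6], [2, 5/2, -13], [0, 0, -1]] · [[-46, -21], [22, 24], [-3, 1]] = [[-6, -3], [2, 5], [3, -1]].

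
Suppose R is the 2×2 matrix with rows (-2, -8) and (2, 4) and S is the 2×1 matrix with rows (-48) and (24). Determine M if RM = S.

Left-multiplying both sides by R⁻¹ gives M = R⁻¹S.
det R = 8, so R⁻¹ = [[1/2, 1], [-1/4, -1/4]].
M = R⁻¹S = [[1/2, 1], [-1/4, -1/4]] · [[-48], [24]] = [[0], [6]].

M = [[0], [6]]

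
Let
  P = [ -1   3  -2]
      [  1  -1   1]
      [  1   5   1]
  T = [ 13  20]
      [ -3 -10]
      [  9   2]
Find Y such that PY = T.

P is on the left of Y, so left-multiply by P⁻¹: Y = P⁻¹T.
det P = -6, so P⁻¹ = [[1, 13/6, -1/6], [0, -1/6, 1/6], [-1, -4/3, 1/3]].
Y = P⁻¹T = [[1, 13/6, -1/6], [0, -1/6, 1/6], [-1, -4/3, 1/3]] · [[13, 20], [-3, -10], [9, 2]] = [[5, -2], [2, 2], [-6, -6]].

Y = [[5, -2], [2, 2], [-6, -6]]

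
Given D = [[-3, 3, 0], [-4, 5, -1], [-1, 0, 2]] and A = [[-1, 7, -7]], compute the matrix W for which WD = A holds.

Right-multiplying both sides by D⁻¹ gives W = AD⁻¹.
det D = -3; the adjugate gives D⁻¹ = [[-10/3, 2, 1], [-3, 2, 1], [-5/3, 1, 1]].
W = AD⁻¹ = [[-1, 7, -7]] · [[-10/3, 2, 1], [-3, 2, 1], [-5/3, 1, 1]] = [[-6, 5, -1]].

W = [[-6, 5, -1]]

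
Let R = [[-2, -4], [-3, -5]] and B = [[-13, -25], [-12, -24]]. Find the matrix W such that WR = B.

W = [[5, 1], [6, 0]]

R is on the right of W, so right-multiply by R⁻¹: W = BR⁻¹.
det R = -2, so R⁻¹ = [[5/2, -2], [-3/2, 1]].
W = BR⁻¹ = [[-13, -25], [-12, -24]] · [[5/2, -2], [-3/2, 1]] = [[5, 1], [6, 0]].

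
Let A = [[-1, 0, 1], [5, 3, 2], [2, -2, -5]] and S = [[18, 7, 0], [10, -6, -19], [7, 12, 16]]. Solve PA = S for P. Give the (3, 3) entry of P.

-3

Right-multiplying both sides by A⁻¹ gives P = SA⁻¹.
det A = -5; the adjugate gives A⁻¹ = [[11/5, 2/5, 3/5], [-29/5, -3/5, -7/5], [16/5, 2/5, 3/5]].
P = SA⁻¹ = [[18, 7, 0], [10, -6, -19], [7, 12, 16]] · [[11/5, 2/5, 3/5], [-29/5, -3/5, -7/5], [16/5, 2/5, 3/5]] = [[-1, 3, 1], [-4, 0, 3], [-3, 2, -3]].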